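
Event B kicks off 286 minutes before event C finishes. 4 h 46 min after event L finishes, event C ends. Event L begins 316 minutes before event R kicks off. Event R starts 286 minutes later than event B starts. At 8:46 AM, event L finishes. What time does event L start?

8:16 AM

Event C ends at 8:46 AM + 286 min = 1:32 PM.
Event B starts at 1:32 PM − 286 min = 8:46 AM.
Event R starts at 8:46 AM + 286 min = 1:32 PM.
Event L starts at 1:32 PM − 316 min = 8:16 AM.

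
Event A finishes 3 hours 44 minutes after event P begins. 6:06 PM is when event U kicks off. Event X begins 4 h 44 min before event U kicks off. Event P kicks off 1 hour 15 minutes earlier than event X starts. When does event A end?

3:51 PM

Event X starts at 6:06 PM − 284 min = 1:22 PM.
Event P starts at 1:22 PM − 75 min = 12:07 PM.
Event A ends at 12:07 PM + 224 min = 3:51 PM.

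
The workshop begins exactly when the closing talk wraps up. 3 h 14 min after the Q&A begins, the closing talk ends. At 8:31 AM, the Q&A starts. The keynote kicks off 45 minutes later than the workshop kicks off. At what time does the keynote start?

The closing talk ends at 8:31 AM + 194 min = 11:45 AM.
So the workshop starts at 11:45 AM.
The keynote starts at 11:45 AM + 45 min = 12:30 PM.

12:30 PM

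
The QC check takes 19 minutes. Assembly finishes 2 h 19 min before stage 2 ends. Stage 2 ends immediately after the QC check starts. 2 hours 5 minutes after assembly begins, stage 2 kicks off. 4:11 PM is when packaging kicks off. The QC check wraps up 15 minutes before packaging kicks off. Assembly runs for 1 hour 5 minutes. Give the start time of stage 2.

The QC check ends at 4:11 PM − 15 min = 3:56 PM.
The QC check starts at 3:56 PM − 19 min = 3:37 PM.
So stage 2 ends at 3:37 PM.
Assembly ends at 3:37 PM − 139 min = 1:18 PM.
Assembly starts at 1:18 PM − 65 min = 12:13 PM.
Stage 2 starts at 12:13 PM + 125 min = 2:18 PM.

2:18 PM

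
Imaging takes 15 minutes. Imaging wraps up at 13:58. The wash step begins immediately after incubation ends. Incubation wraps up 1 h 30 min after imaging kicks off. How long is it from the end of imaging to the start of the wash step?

1 h 15 min

Imaging starts at 13:58 − 15 min = 13:43.
Incubation ends at 13:43 + 90 min = 15:13.
So the wash step starts at 15:13.
From 13:58 to 15:13 is 1 h 15 min.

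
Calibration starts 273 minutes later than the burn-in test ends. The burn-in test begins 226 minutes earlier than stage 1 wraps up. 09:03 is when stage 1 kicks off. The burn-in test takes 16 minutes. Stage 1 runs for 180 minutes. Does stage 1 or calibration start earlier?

stage 1

Stage 1 ends at 09:03 + 180 min = 12:03.
The burn-in test starts at 12:03 − 226 min = 08:17.
The burn-in test ends at 08:17 + 16 min = 08:33.
Calibration starts at 08:33 + 273 min = 13:06.
Stage 1 starts at 09:03 and calibration starts at 13:06, so stage 1 is first.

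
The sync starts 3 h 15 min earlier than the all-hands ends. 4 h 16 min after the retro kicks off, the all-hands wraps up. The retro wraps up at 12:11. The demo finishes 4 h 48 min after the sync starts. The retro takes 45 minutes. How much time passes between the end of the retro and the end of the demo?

The retro starts at 12:11 − 45 min = 11:26.
The all-hands ends at 11:26 + 256 min = 15:42.
The sync starts at 15:42 − 195 min = 12:27.
The demo ends at 12:27 + 288 min = 17:15.
From 12:11 to 17:15 is 304 minutes.

304 minutes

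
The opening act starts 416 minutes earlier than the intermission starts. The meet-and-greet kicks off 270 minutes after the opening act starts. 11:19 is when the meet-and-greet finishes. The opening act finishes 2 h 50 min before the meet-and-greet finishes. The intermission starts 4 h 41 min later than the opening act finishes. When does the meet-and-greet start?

The opening act ends at 11:19 − 170 min = 08:29.
The intermission starts at 08:29 + 281 min = 13:10.
The opening act starts at 13:10 − 416 min = 06:14.
The meet-and-greet starts at 06:14 + 270 min = 10:44.

10:44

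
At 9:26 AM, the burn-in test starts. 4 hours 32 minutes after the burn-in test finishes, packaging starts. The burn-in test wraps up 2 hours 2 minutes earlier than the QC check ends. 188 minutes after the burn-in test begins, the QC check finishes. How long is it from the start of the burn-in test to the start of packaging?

5 h 38 min

The QC check ends at 9:26 AM + 188 min = 12:34 PM.
The burn-in test ends at 12:34 PM − 122 min = 10:32 AM.
Packaging starts at 10:32 AM + 272 min = 3:04 PM.
From 9:26 AM to 3:04 PM is 5 h 38 min.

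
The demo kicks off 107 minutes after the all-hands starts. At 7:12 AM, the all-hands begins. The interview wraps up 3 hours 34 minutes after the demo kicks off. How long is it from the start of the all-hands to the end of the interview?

The demo starts at 7:12 AM + 107 min = 8:59 AM.
The interview ends at 8:59 AM + 214 min = 12:33 PM.
From 7:12 AM to 12:33 PM is 5 hours 21 minutes.

5 hours 21 minutes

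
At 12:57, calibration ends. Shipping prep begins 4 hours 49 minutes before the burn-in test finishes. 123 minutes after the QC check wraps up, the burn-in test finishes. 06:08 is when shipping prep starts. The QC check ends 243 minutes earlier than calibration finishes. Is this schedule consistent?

Yes

The QC check ends at 12:57 − 243 min = 08:54.
The burn-in test ends at 08:54 + 123 min = 10:57.
Shipping prep starts at 10:57 − 289 min = 06:08.
That matches the stated 06:08, so the schedule is consistent.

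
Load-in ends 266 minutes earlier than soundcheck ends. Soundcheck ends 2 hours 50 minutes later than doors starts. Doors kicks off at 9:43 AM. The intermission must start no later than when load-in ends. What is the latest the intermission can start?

8:07 AM

Soundcheck ends at 9:43 AM + 170 min = 12:33 PM.
Load-in ends at 12:33 PM − 266 min = 8:07 AM.
The intermission is bounded by load-in, so the latest it can start is 8:07 AM.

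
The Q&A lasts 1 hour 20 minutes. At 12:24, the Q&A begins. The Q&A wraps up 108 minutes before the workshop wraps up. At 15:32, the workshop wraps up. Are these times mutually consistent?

Yes

The Q&A ends at 15:32 − 108 min = 13:44.
The Q&A starts at 13:44 − 80 min = 12:24.
That matches the stated 12:24, so the schedule is consistent.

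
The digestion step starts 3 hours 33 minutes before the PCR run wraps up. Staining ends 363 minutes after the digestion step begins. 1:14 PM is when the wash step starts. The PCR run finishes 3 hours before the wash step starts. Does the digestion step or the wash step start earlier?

The PCR run ends at 1:14 PM − 180 min = 10:14 AM.
The digestion step starts at 10:14 AM − 213 min = 6:41 AM.
The digestion step starts at 6:41 AM and the wash step starts at 1:14 PM, so the digestion step is first.

the digestion step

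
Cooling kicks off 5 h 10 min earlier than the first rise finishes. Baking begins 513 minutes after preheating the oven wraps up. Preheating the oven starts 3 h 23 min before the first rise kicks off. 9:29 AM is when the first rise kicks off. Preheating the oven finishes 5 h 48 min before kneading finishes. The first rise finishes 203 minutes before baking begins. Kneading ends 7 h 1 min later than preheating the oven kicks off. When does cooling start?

7:19 AM

Preheating the oven starts at 9:29 AM − 203 min = 6:06 AM.
Kneading ends at 6:06 AM + 421 min = 1:07 PM.
Preheating the oven ends at 1:07 PM − 348 min = 7:19 AM.
Baking starts at 7:19 AM + 513 min = 3:52 PM.
The first rise ends at 3:52 PM − 203 min = 12:29 PM.
Cooling starts at 12:29 PM − 310 min = 7:19 AM.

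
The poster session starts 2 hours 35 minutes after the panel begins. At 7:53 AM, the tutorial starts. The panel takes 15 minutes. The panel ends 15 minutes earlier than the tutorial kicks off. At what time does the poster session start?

The panel ends at 7:53 AM − 15 min = 7:38 AM.
The panel starts at 7:38 AM − 15 min = 7:23 AM.
The poster session starts at 7:23 AM + 155 min = 9:58 AM.

9:58 AM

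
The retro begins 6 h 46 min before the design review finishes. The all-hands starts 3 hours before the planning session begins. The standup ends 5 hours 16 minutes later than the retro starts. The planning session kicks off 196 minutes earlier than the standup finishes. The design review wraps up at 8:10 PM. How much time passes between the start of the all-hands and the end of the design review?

The retro starts at 8:10 PM − 406 min = 1:24 PM.
The standup ends at 1:24 PM + 316 min = 6:40 PM.
The planning session starts at 6:40 PM − 196 min = 3:24 PM.
The all-hands starts at 3:24 PM − 180 min = 12:24 PM.
From 12:24 PM to 8:10 PM is 466 minutes.

466 minutes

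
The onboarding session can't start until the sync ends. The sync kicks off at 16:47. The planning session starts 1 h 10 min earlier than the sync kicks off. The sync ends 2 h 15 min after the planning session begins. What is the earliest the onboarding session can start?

17:52

The planning session starts at 16:47 − 70 min = 15:37.
The sync ends at 15:37 + 135 min = 17:52.
The onboarding session is bounded by the sync, so the earliest it can start is 17:52.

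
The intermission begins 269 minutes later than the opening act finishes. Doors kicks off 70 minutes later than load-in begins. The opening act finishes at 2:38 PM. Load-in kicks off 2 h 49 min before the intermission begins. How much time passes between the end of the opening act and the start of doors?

2 h 50 min

The intermission starts at 2:38 PM + 269 min = 7:07 PM.
Load-in starts at 7:07 PM − 169 min = 4:18 PM.
Doors starts at 4:18 PM + 70 min = 5:28 PM.
From 2:38 PM to 5:28 PM is 2 h 50 min.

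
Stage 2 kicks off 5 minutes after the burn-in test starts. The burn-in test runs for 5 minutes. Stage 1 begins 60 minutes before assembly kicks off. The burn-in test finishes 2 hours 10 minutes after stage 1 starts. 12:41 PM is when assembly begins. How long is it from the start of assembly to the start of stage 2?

1 hour 10 minutes

Stage 1 starts at 12:41 PM − 60 min = 11:41 AM.
The burn-in test ends at 11:41 AM + 130 min = 1:51 PM.
The burn-in test starts at 1:51 PM − 5 min = 1:46 PM.
Stage 2 starts at 1:46 PM + 5 min = 1:51 PM.
From 12:41 PM to 1:51 PM is 1 hour 10 minutes.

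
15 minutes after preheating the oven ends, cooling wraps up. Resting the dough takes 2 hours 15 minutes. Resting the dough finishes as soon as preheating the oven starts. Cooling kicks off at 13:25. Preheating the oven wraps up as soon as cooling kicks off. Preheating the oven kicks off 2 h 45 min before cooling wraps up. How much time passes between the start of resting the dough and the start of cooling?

4 hours 45 minutes

Preheating the oven ends at 13:25.
Cooling ends at 13:25 + 15 min = 13:40.
Preheating the oven starts at 13:40 − 165 min = 10:55.
So resting the dough ends at 10:55.
Resting the dough starts at 10:55 − 135 min = 08:40.
From 08:40 to 13:25 is 4 hours 45 minutes.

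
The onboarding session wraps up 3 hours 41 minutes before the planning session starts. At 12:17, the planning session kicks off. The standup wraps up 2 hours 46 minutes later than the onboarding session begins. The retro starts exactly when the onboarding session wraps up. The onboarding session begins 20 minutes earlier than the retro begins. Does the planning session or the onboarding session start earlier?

The onboarding session ends at 12:17 − 221 min = 08:36.
So the retro starts at 08:36.
The onboarding session starts at 08:36 − 20 min = 08:16.
The planning session starts at 12:17 and the onboarding session starts at 08:16, so the onboarding session is first.

the onboarding session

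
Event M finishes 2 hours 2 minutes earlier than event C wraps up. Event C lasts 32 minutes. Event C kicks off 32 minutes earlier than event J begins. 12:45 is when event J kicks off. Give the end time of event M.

10:43

Event C starts at 12:45 − 32 min = 12:13.
Event C ends at 12:13 + 32 min = 12:45.
Event M ends at 12:45 − 122 min = 10:43.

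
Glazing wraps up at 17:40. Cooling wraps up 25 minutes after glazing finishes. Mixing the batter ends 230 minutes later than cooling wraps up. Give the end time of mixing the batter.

21:55

Cooling ends at 17:40 + 25 min = 18:05.
Mixing the batter ends at 18:05 + 230 min = 21:55.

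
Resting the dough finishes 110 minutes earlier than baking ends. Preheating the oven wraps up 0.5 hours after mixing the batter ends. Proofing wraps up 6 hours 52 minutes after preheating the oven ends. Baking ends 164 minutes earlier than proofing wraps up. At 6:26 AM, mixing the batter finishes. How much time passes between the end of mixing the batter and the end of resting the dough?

Preheating the oven ends at 6:26 AM + 30 min = 6:56 AM.
Proofing ends at 6:56 AM + 412 min = 1:48 PM.
Baking ends at 1:48 PM − 164 min = 11:04 AM.
Resting the dough ends at 11:04 AM − 110 min = 9:14 AM.
From 6:26 AM to 9:14 AM is 2 h 48 min.

2 h 48 min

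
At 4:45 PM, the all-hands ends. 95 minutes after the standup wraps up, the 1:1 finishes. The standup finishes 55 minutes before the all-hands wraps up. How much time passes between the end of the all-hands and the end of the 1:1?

The standup ends at 4:45 PM − 55 min = 3:50 PM.
The 1:1 ends at 3:50 PM + 95 min = 5:25 PM.
From 4:45 PM to 5:25 PM is 40 minutes.

40 minutes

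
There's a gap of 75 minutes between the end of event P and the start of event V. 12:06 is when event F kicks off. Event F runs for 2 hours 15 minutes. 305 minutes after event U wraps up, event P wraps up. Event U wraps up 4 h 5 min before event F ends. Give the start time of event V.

Event F ends at 12:06 + 135 min = 14:21.
Event U ends at 14:21 − 245 min = 10:16.
Event P ends at 10:16 + 305 min = 15:21.
Event V starts at 15:21 + 75 min = 16:36.

16:36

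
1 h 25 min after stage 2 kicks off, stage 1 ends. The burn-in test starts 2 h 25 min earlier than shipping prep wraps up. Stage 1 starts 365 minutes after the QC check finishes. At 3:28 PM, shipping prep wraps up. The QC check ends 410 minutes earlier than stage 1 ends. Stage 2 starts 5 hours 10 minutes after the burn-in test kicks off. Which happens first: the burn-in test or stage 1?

the burn-in test

The burn-in test starts at 3:28 PM − 145 min = 1:03 PM.
Stage 2 starts at 1:03 PM + 310 min = 6:13 PM.
Stage 1 ends at 6:13 PM + 85 min = 7:38 PM.
The QC check ends at 7:38 PM − 410 min = 12:48 PM.
Stage 1 starts at 12:48 PM + 365 min = 6:53 PM.
The burn-in test starts at 1:03 PM and stage 1 starts at 6:53 PM, so the burn-in test is first.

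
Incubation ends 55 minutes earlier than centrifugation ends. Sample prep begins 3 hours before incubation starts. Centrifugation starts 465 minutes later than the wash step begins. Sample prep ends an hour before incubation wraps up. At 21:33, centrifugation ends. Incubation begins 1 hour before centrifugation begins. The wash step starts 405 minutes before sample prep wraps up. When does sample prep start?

16:38

Incubation ends at 21:33 − 55 min = 20:38.
Sample prep ends at 20:38 − 60 min = 19:38.
The wash step starts at 19:38 − 405 min = 12:53.
Centrifugation starts at 12:53 + 465 min = 20:38.
Incubation starts at 20:38 − 60 min = 19:38.
Sample prep starts at 19:38 − 180 min = 16:38.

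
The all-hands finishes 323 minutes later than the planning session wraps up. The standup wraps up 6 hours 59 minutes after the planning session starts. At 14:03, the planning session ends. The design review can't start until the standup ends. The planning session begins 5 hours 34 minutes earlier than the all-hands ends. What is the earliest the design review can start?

The all-hands ends at 14:03 + 323 min = 19:26.
The planning session starts at 19:26 − 334 min = 13:52.
The standup ends at 13:52 + 419 min = 20:51.
The design review is bounded by the standup, so the earliest it can start is 20:51.

20:51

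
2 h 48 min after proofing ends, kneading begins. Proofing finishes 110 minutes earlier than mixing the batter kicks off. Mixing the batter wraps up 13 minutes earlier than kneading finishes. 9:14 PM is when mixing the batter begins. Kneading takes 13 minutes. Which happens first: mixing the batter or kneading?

mixing the batter

Proofing ends at 9:14 PM − 110 min = 7:24 PM.
Kneading starts at 7:24 PM + 168 min = 10:12 PM.
Mixing the batter starts at 9:14 PM and kneading starts at 10:12 PM, so mixing the batter is first.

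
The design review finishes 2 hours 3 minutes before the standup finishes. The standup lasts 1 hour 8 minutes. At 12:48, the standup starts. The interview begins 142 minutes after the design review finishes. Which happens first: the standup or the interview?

the standup

The standup ends at 12:48 + 68 min = 13:56.
The design review ends at 13:56 − 123 min = 11:53.
The interview starts at 11:53 + 142 min = 14:15.
The standup starts at 12:48 and the interview starts at 14:15, so the standup is first.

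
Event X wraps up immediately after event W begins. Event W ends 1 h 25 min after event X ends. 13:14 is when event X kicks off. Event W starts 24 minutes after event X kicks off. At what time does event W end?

15:03

Event W starts at 13:14 + 24 min = 13:38.
So event X ends at 13:38.
Event W ends at 13:38 + 85 min = 15:03.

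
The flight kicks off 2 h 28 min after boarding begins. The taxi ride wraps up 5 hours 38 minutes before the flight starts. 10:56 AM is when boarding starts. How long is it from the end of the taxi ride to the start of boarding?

The flight starts at 10:56 AM + 148 min = 1:24 PM.
The taxi ride ends at 1:24 PM − 338 min = 7:46 AM.
From 7:46 AM to 10:56 AM is 3 hours 10 minutes.

3 hours 10 minutes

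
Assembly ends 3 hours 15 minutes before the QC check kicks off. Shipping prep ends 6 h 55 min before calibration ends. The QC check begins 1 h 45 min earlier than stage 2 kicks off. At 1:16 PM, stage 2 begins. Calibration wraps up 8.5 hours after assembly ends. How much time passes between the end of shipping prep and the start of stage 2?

205 minutes

The QC check starts at 1:16 PM − 105 min = 11:31 AM.
Assembly ends at 11:31 AM − 195 min = 8:16 AM.
Calibration ends at 8:16 AM + 510 min = 4:46 PM.
Shipping prep ends at 4:46 PM − 415 min = 9:51 AM.
From 9:51 AM to 1:16 PM is 205 minutes.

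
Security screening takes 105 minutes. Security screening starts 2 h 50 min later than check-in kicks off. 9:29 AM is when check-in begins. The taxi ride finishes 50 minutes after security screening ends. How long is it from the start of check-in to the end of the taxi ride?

Security screening starts at 9:29 AM + 170 min = 12:19 PM.
Security screening ends at 12:19 PM + 105 min = 2:04 PM.
The taxi ride ends at 2:04 PM + 50 min = 2:54 PM.
From 9:29 AM to 2:54 PM is 5 h 25 min.

5 h 25 min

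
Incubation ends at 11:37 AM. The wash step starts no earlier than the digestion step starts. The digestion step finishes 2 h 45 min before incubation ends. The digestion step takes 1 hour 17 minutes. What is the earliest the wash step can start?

7:35 AM

The digestion step ends at 11:37 AM − 165 min = 8:52 AM.
The digestion step starts at 8:52 AM − 77 min = 7:35 AM.
The wash step is bounded by the digestion step, so the earliest it can start is 7:35 AM.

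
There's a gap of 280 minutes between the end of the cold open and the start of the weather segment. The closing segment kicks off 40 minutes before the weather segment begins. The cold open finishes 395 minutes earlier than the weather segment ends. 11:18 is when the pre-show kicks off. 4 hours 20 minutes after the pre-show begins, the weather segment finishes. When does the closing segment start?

13:03

The weather segment ends at 11:18 + 260 min = 15:38.
The cold open ends at 15:38 − 395 min = 09:03.
The weather segment starts at 09:03 + 280 min = 13:43.
The closing segment starts at 13:43 − 40 min = 13:03.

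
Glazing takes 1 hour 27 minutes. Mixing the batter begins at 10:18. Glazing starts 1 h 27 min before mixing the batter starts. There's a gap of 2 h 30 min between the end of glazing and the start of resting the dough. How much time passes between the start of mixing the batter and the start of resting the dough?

Glazing starts at 10:18 − 87 min = 08:51.
Glazing ends at 08:51 + 87 min = 10:18.
Resting the dough starts at 10:18 + 150 min = 12:48.
From 10:18 to 12:48 is 150 minutes.

150 minutes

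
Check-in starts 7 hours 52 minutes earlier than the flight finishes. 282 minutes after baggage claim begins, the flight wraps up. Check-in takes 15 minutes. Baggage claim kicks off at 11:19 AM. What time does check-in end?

8:24 AM

The flight ends at 11:19 AM + 282 min = 4:01 PM.
Check-in starts at 4:01 PM − 472 min = 8:09 AM.
Check-in ends at 8:09 AM + 15 min = 8:24 AM.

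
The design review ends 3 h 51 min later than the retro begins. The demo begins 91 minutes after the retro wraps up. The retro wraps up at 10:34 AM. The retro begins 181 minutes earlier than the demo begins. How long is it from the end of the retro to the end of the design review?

141 minutes

The demo starts at 10:34 AM + 91 min = 12:05 PM.
The retro starts at 12:05 PM − 181 min = 9:04 AM.
The design review ends at 9:04 AM + 231 min = 12:55 PM.
From 10:34 AM to 12:55 PM is 141 minutes.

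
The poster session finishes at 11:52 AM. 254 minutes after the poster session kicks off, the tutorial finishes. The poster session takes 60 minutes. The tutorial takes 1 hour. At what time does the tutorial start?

2:06 PM

The poster session starts at 11:52 AM − 60 min = 10:52 AM.
The tutorial ends at 10:52 AM + 254 min = 3:06 PM.
The tutorial starts at 3:06 PM − 60 min = 2:06 PM.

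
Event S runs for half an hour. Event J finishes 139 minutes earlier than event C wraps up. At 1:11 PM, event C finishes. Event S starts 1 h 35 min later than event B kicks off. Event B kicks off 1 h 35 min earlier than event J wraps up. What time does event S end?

11:22 AM

Event J ends at 1:11 PM − 139 min = 10:52 AM.
Event B starts at 10:52 AM − 95 min = 9:17 AM.
Event S starts at 9:17 AM + 95 min = 10:52 AM.
Event S ends at 10:52 AM + 30 min = 11:22 AM.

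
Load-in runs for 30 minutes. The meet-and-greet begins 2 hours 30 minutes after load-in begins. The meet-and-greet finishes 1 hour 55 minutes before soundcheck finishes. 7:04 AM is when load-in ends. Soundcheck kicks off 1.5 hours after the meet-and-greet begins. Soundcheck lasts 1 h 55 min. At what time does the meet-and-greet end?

10:34 AM

Load-in starts at 7:04 AM − 30 min = 6:34 AM.
The meet-and-greet starts at 6:34 AM + 150 min = 9:04 AM.
Soundcheck starts at 9:04 AM + 90 min = 10:34 AM.
Soundcheck ends at 10:34 AM + 115 min = 12:29 PM.
The meet-and-greet ends at 12:29 PM − 115 min = 10:34 AM.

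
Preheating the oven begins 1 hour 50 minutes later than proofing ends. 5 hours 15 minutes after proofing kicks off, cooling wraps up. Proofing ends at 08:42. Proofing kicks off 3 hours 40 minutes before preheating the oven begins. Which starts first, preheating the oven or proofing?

Preheating the oven starts at 08:42 + 110 min = 10:32.
Proofing starts at 10:32 − 220 min = 06:52.
Preheating the oven starts at 10:32 and proofing starts at 06:52, so proofing is first.

proofing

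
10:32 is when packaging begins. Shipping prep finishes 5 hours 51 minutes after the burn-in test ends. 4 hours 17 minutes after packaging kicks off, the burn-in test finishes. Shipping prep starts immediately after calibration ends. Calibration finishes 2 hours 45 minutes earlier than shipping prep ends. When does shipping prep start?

17:55

The burn-in test ends at 10:32 + 257 min = 14:49.
Shipping prep ends at 14:49 + 351 min = 20:40.
Calibration ends at 20:40 − 165 min = 17:55.
So shipping prep starts at 17:55.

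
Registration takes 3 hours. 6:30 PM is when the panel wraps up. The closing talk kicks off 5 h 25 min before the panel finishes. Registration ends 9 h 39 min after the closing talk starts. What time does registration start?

The closing talk starts at 6:30 PM − 325 min = 1:05 PM.
Registration ends at 1:05 PM + 579 min = 10:44 PM.
Registration starts at 10:44 PM − 180 min = 7:44 PM.

7:44 PM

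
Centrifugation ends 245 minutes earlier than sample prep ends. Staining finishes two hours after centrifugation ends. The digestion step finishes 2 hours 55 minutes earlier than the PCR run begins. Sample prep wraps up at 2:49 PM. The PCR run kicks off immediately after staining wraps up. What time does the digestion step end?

9:49 AM

Centrifugation ends at 2:49 PM − 245 min = 10:44 AM.
Staining ends at 10:44 AM + 120 min = 12:44 PM.
So the PCR run starts at 12:44 PM.
The digestion step ends at 12:44 PM − 175 min = 9:49 AM.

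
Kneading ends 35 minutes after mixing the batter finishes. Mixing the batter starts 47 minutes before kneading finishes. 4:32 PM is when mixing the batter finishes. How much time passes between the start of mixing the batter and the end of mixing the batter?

12 minutes

Kneading ends at 4:32 PM + 35 min = 5:07 PM.
Mixing the batter starts at 5:07 PM − 47 min = 4:20 PM.
From 4:20 PM to 4:32 PM is 12 minutes.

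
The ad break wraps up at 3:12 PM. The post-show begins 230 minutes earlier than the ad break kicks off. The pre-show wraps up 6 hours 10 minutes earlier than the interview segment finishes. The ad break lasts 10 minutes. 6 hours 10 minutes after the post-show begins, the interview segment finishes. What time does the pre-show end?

The ad break starts at 3:12 PM − 10 min = 3:02 PM.
The post-show starts at 3:02 PM − 230 min = 11:12 AM.
The interview segment ends at 11:12 AM + 370 min = 5:22 PM.
The pre-show ends at 5:22 PM − 370 min = 11:12 AM.

11:12 AM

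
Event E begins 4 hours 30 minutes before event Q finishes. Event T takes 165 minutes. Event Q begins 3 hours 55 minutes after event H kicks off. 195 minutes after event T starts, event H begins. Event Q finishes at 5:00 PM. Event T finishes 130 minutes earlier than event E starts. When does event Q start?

2:45 PM

Event E starts at 5:00 PM − 270 min = 12:30 PM.
Event T ends at 12:30 PM − 130 min = 10:20 AM.
Event T starts at 10:20 AM − 165 min = 7:35 AM.
Event H starts at 7:35 AM + 195 min = 10:50 AM.
Event Q starts at 10:50 AM + 235 min = 2:45 PM.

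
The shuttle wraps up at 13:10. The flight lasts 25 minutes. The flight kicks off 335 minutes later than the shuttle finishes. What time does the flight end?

19:10

The flight starts at 13:10 + 335 min = 18:45.
The flight ends at 18:45 + 25 min = 19:10.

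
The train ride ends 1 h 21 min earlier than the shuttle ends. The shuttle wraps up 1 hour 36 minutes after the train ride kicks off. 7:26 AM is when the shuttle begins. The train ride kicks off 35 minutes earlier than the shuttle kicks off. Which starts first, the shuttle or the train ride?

The train ride starts at 7:26 AM − 35 min = 6:51 AM.
The shuttle starts at 7:26 AM and the train ride starts at 6:51 AM, so the train ride is first.

the train ride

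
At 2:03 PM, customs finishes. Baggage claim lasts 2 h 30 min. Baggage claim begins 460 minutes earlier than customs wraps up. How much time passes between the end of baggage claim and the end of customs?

5 h 10 min

Baggage claim starts at 2:03 PM − 460 min = 6:23 AM.
Baggage claim ends at 6:23 AM + 150 min = 8:53 AM.
From 8:53 AM to 2:03 PM is 5 h 10 min.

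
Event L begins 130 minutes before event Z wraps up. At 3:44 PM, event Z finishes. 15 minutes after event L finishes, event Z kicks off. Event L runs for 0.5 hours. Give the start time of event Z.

Event L starts at 3:44 PM − 130 min = 1:34 PM.
Event L ends at 1:34 PM + 30 min = 2:04 PM.
Event Z starts at 2:04 PM + 15 min = 2:19 PM.

2:19 PM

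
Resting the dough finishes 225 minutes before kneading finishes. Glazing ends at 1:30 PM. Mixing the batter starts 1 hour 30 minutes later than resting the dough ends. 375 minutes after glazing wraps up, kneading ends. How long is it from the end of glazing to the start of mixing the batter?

Kneading ends at 1:30 PM + 375 min = 7:45 PM.
Resting the dough ends at 7:45 PM − 225 min = 4:00 PM.
Mixing the batter starts at 4:00 PM + 90 min = 5:30 PM.
From 1:30 PM to 5:30 PM is 4 hours.

4 hours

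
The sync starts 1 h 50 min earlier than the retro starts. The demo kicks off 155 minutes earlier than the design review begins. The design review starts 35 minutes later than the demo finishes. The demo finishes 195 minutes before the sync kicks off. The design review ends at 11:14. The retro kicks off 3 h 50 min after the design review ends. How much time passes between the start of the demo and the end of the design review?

3 hours 15 minutes

The retro starts at 11:14 + 230 min = 15:04.
The sync starts at 15:04 − 110 min = 13:14.
The demo ends at 13:14 − 195 min = 09:59.
The design review starts at 09:59 + 35 min = 10:34.
The demo starts at 10:34 − 155 min = 07:59.
From 07:59 to 11:14 is 3 hours 15 minutes.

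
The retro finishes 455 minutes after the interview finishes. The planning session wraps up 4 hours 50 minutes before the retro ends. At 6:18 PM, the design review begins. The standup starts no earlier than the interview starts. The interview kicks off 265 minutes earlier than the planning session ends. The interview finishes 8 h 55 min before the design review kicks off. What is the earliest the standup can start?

7:43 AM

The interview ends at 6:18 PM − 535 min = 9:23 AM.
The retro ends at 9:23 AM + 455 min = 4:58 PM.
The planning session ends at 4:58 PM − 290 min = 12:08 PM.
The interview starts at 12:08 PM − 265 min = 7:43 AM.
The standup is bounded by the interview, so the earliest it can start is 7:43 AM.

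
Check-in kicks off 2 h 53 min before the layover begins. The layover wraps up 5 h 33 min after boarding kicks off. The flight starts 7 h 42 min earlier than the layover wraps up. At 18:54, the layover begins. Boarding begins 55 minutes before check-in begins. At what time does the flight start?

12:57

Check-in starts at 18:54 − 173 min = 16:01.
Boarding starts at 16:01 − 55 min = 15:06.
The layover ends at 15:06 + 333 min = 20:39.
The flight starts at 20:39 − 462 min = 12:57.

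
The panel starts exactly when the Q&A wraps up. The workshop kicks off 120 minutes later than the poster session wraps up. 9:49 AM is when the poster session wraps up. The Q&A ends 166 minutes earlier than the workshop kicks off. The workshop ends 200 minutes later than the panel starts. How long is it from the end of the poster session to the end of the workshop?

2 hours 34 minutes

The workshop starts at 9:49 AM + 120 min = 11:49 AM.
The Q&A ends at 11:49 AM − 166 min = 9:03 AM.
So the panel starts at 9:03 AM.
The workshop ends at 9:03 AM + 200 min = 12:23 PM.
From 9:49 AM to 12:23 PM is 2 hours 34 minutes.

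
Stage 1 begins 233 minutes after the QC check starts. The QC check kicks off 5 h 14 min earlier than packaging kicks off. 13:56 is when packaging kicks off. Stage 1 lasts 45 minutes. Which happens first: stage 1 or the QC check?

the QC check

The QC check starts at 13:56 − 314 min = 08:42.
Stage 1 starts at 08:42 + 233 min = 12:35.
Stage 1 starts at 12:35 and the QC check starts at 08:42, so the QC check is first.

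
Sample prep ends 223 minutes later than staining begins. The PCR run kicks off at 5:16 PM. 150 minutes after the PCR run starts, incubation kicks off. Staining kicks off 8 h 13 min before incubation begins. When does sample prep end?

Incubation starts at 5:16 PM + 150 min = 7:46 PM.
Staining starts at 7:46 PM − 493 min = 11:33 AM.
Sample prep ends at 11:33 AM + 223 min = 3:16 PM.

3:16 PM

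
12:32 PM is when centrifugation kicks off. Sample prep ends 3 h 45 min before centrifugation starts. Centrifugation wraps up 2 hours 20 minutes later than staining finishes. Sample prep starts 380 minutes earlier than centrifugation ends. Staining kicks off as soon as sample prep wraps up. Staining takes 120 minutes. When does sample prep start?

Sample prep ends at 12:32 PM − 225 min = 8:47 AM.
So staining starts at 8:47 AM.
Staining ends at 8:47 AM + 120 min = 10:47 AM.
Centrifugation ends at 10:47 AM + 140 min = 1:07 PM.
Sample prep starts at 1:07 PM − 380 min = 6:47 AM.

6:47 AM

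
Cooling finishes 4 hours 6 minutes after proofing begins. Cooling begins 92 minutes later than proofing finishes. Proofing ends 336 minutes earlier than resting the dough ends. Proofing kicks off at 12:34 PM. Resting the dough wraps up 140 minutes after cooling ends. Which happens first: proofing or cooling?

proofing

Cooling ends at 12:34 PM + 246 min = 4:40 PM.
Resting the dough ends at 4:40 PM + 140 min = 7:00 PM.
Proofing ends at 7:00 PM − 336 min = 1:24 PM.
Cooling starts at 1:24 PM + 92 min = 2:56 PM.
Proofing starts at 12:34 PM and cooling starts at 2:56 PM, so proofing is first.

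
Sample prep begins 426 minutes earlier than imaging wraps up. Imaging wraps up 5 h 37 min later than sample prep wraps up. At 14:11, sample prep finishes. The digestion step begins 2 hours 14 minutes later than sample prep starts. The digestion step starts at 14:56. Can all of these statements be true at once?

Imaging ends at 14:11 + 337 min = 19:48.
Sample prep starts at 19:48 − 426 min = 12:42.
The digestion step starts at 12:42 + 134 min = 14:56.
That matches the stated 14:56, so the schedule is consistent.

Yes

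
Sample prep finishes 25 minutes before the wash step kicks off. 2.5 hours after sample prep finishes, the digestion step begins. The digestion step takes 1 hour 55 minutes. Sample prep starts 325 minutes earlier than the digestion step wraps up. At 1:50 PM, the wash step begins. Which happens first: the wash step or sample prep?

Sample prep ends at 1:50 PM − 25 min = 1:25 PM.
The digestion step starts at 1:25 PM + 150 min = 3:55 PM.
The digestion step ends at 3:55 PM + 115 min = 5:50 PM.
Sample prep starts at 5:50 PM − 325 min = 12:25 PM.
The wash step starts at 1:50 PM and sample prep starts at 12:25 PM, so sample prep is first.

sample prep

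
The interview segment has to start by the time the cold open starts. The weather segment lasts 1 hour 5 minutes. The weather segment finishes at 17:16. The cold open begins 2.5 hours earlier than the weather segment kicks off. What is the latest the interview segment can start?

The weather segment starts at 17:16 − 65 min = 16:11.
The cold open starts at 16:11 − 150 min = 13:41.
The interview segment is bounded by the cold open, so the latest it can start is 13:41.

13:41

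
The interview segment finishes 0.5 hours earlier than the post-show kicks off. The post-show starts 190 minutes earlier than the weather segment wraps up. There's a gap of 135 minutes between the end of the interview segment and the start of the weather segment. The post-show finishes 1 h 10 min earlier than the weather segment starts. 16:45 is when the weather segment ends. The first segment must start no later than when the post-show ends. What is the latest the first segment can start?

14:10

The post-show starts at 16:45 − 190 min = 13:35.
The interview segment ends at 13:35 − 30 min = 13:05.
The weather segment starts at 13:05 + 135 min = 15:20.
The post-show ends at 15:20 − 70 min = 14:10.
The first segment is bounded by the post-show, so the latest it can start is 14:10.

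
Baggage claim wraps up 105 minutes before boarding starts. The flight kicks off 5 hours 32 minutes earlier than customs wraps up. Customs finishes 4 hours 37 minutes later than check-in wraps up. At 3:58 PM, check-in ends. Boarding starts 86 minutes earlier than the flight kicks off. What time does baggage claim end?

11:52 AM

Customs ends at 3:58 PM + 277 min = 8:35 PM.
The flight starts at 8:35 PM − 332 min = 3:03 PM.
Boarding starts at 3:03 PM − 86 min = 1:37 PM.
Baggage claim ends at 1:37 PM − 105 min = 11:52 AM.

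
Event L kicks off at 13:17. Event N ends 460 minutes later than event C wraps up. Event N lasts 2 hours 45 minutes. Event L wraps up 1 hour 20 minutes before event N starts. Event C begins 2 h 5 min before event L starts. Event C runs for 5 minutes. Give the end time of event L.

14:52

Event C starts at 13:17 − 125 min = 11:12.
Event C ends at 11:12 + 5 min = 11:17.
Event N ends at 11:17 + 460 min = 18:57.
Event N starts at 18:57 − 165 min = 16:12.
Event L ends at 16:12 − 80 min = 14:52.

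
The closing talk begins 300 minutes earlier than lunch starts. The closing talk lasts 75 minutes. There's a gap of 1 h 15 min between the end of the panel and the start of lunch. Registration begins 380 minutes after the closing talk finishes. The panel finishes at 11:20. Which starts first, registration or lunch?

lunch

Lunch starts at 11:20 + 75 min = 12:35.
The closing talk starts at 12:35 − 300 min = 07:35.
The closing talk ends at 07:35 + 75 min = 08:50.
Registration starts at 08:50 + 380 min = 15:10.
Registration starts at 15:10 and lunch starts at 12:35, so lunch is first.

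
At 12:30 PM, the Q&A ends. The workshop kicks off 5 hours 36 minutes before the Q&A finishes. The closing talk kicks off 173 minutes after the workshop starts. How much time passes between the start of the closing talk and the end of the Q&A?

2 hours 43 minutes

The workshop starts at 12:30 PM − 336 min = 6:54 AM.
The closing talk starts at 6:54 AM + 173 min = 9:47 AM.
From 9:47 AM to 12:30 PM is 2 hours 43 minutes.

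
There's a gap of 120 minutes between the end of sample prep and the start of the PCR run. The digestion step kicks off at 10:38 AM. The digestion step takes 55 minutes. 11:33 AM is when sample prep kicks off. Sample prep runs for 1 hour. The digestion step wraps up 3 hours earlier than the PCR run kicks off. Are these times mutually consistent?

Yes

Sample prep ends at 11:33 AM + 60 min = 12:33 PM.
The PCR run starts at 12:33 PM + 120 min = 2:33 PM.
The digestion step ends at 2:33 PM − 180 min = 11:33 AM.
The digestion step starts at 11:33 AM − 55 min = 10:38 AM.
That matches the stated 10:38 AM, so the schedule is consistent.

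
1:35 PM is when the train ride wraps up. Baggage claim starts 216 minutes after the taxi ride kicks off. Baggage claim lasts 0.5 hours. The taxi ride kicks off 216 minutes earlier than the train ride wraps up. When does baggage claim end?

The taxi ride starts at 1:35 PM − 216 min = 9:59 AM.
Baggage claim starts at 9:59 AM + 216 min = 1:35 PM.
Baggage claim ends at 1:35 PM + 30 min = 2:05 PM.

2:05 PM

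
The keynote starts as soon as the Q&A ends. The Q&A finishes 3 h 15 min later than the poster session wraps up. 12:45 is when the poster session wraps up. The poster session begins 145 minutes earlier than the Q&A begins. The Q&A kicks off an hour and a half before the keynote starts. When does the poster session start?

12:05

The Q&A ends at 12:45 + 195 min = 16:00.
So the keynote starts at 16:00.
The Q&A starts at 16:00 − 90 min = 14:30.
The poster session starts at 14:30 − 145 min = 12:05.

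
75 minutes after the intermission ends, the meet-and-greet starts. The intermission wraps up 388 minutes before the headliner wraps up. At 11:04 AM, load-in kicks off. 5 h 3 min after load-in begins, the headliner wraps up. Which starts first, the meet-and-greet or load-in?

The headliner ends at 11:04 AM + 303 min = 4:07 PM.
The intermission ends at 4:07 PM − 388 min = 9:39 AM.
The meet-and-greet starts at 9:39 AM + 75 min = 10:54 AM.
The meet-and-greet starts at 10:54 AM and load-in starts at 11:04 AM, so the meet-and-greet is first.

the meet-and-greet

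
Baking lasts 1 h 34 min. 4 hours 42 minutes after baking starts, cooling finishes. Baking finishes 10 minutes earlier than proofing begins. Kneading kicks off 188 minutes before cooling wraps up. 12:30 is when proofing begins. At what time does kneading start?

Baking ends at 12:30 − 10 min = 12:20.
Baking starts at 12:20 − 94 min = 10:46.
Cooling ends at 10:46 + 282 min = 15:28.
Kneading starts at 15:28 − 188 min = 12:20.

12:20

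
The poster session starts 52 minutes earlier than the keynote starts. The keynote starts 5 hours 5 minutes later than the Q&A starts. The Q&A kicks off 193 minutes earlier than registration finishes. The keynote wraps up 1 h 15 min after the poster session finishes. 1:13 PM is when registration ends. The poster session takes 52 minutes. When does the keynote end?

The Q&A starts at 1:13 PM − 193 min = 10:00 AM.
The keynote starts at 10:00 AM + 305 min = 3:05 PM.
The poster session starts at 3:05 PM − 52 min = 2:13 PM.
The poster session ends at 2:13 PM + 52 min = 3:05 PM.
The keynote ends at 3:05 PM + 75 min = 4:20 PM.

4:20 PM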